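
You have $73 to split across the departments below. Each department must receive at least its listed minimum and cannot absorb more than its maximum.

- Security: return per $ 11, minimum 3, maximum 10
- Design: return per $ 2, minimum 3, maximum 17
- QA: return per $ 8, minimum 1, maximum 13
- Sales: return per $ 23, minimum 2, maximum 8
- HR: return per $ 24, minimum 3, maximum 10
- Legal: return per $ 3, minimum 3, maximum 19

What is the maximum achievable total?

Meeting every minimum uses 3+3+1+2+3+3 = 15 $, leaving 58.
Highest return per $ first: HR 24 > Sales 23 > Security 11 > QA 8 > Legal 3 > Design 2.
HR: +7 to 10 (cap) → 51 left.
Sales takes 6 more to reach its cap of 8 → 45 left.
Security: +7 to 10 (cap) → 38 left.
QA: +12 to 13 (cap) → 26 left.
Legal: +16 to 19 (cap) → 10 left.
Only 10 left; Design takes them to reach 13.
Total = 11×10 + 2×13 + 8×13 + 23×8 + 24×10 + 3×19 = 721.

721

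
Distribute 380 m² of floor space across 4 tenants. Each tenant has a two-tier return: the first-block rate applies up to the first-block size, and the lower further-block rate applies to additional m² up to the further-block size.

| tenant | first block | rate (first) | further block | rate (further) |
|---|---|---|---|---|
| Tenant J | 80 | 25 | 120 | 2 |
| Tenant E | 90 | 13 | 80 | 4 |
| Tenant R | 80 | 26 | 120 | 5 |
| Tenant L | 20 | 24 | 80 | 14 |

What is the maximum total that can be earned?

7000

Order all 8 blocks by rate: Tenant R/T1 26 > Tenant J/T1 25 > Tenant L/T1 24 > Tenant L/T2 14 > Tenant E/T1 13 > Tenant R/T2 5 > Tenant E/T2 4 > Tenant J/T2 2.
Fill Tenant R T1 block (80 at 26) → 300 left.
Fill Tenant J T1 block (80 at 25) → 220 left.
Tenant L T1 at 24: fill all 20 → 200 left.
Fill Tenant L T2 block (80 at 14) → 120 left.
Tenant E T1 at 13: fill all 90 → 30 left.
30 remain; put them into Tenant R T2 at 5.
Total = 26×80 + 25×80 + 24×20 + 14×80 + 13×90 + 5×30 = 7000.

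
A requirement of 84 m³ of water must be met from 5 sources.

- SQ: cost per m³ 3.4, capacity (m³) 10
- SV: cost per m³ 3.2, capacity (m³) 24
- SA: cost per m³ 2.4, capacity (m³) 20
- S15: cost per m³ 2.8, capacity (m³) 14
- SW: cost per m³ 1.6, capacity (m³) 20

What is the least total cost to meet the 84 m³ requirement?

216.4

Fill from the cheapest source first.
SW (1.6): use full 20 — 64 m³ to go.
Take 20 from SA at 2.4 — need 44 more.
Take 14 from S15 at 2.8 — need 30 more.
Take 24 from SV at 3.2 — need 6 more.
SQ at 3.4: take 6 of its 10 — requirement met.
Cost = 20×1.6 + 20×2.4 + 14×2.8 + 24×3.2 + 6×3.4 = 216.4.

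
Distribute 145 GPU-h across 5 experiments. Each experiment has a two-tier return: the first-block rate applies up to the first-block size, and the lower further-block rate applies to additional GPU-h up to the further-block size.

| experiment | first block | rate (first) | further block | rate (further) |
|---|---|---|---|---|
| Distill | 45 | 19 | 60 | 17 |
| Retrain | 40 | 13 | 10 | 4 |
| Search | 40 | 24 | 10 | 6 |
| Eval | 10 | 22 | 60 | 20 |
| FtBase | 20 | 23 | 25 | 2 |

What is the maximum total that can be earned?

3125

Treat each block as its own option and order by rate: Search/tier1 24 > FtBase/tier1 23 > Eval/tier1 22 > Eval/tier2 20 > Distill/tier1 19 > Distill/tier2 17 > Retrain/tier1 13 > Search/tier2 6 > Retrain/tier2 4 > FtBase/tier2 2.
Search/tier1 (24): +40 — 105 left.
FtBase/tier1 (23): +20 — 85 left.
Eval tier1 at 22: fill all 10 — 75 left.
Eval/tier2 (20): +60 — 15 left.
Distill tier1 at 19: only 15 left, fill 15.
Total = 24×40 + 23×20 + 22×10 + 20×60 + 19×15 = 3125.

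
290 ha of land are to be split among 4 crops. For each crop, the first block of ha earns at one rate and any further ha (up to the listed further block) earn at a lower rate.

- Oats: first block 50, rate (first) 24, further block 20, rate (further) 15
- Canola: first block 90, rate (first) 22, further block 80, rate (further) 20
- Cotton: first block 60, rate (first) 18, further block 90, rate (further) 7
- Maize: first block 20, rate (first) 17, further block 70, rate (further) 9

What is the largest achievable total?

Treat each block as its own option and order by rate: Oats/first 24 > Canola/first 22 > Canola/second 20 > Cotton/first 18 > Maize/first 17 > Oats/second 15 > Maize/second 9 > Cotton/second 7.
Oats first at 24: fill all 50 → 240 left.
Fill Canola first block (90 at 22) → 150 left.
Canola/second (20): +80 → 70 left.
Fill Cotton first block (60 at 18) → 10 left.
Maize/first: +10 of 20 at 17; pool empty.
Total = 24×50 + 22×90 + 20×80 + 18×60 + 17×10 = 6030.

6030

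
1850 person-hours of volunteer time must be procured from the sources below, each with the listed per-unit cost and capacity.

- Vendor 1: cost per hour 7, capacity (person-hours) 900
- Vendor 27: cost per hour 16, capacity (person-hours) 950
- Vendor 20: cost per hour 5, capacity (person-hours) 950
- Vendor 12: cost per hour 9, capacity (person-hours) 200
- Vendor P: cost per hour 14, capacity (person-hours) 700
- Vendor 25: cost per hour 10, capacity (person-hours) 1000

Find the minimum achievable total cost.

11050

Cheapest first:
Vendor 20 at 5: take all 950 person-hours — 900 still needed.
Vendor 1 (7): use full 900 — 0 person-hours to go.
Vendor 12, Vendor 25, Vendor P, Vendor 27: unused.
Cost = 950×5 + 900×7 = 11050.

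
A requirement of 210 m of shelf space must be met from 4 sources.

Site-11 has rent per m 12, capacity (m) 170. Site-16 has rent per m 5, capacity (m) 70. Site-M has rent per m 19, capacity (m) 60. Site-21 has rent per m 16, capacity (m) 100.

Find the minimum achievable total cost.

2030

Use sources in increasing cost order.
Site-16 at 5: take all 70 m — 140 still needed.
Site-11 (12): take the remaining 140 — done.
Site-21, Site-M: unused.
Cost = 70×5 + 140×12 = 2030.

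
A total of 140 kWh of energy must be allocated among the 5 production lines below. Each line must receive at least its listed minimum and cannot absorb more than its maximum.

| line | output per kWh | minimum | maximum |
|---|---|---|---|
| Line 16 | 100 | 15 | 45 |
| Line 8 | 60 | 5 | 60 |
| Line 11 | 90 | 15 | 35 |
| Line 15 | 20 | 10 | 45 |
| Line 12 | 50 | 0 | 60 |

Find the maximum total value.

10850

Meeting every minimum uses 15+5+15+10+0 = 45 kWh, leaving 95.
Highest output per kWh first: Line 16 100 > Line 11 90 > Line 8 60 > Line 12 50 > Line 15 20.
Give Line 16 30 more to hit its cap of 45 ; 65 left.
Give Line 11 20 more to hit its cap of 35 ; 45 left.
Line 8: +45 (room for 55) → 50. Pool exhausted.
Total = 100×45 + 60×50 + 90×35 + 20×10 = 10850.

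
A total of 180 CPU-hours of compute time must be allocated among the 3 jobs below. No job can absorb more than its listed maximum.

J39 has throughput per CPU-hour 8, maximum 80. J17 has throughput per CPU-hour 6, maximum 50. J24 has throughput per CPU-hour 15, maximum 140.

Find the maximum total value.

2420

Order the jobs by throughput per CPU-hour: J24 15 > J39 8 > J17 6.
J24: +140 to 140 (cap) → 40 left.
J39: +40 (room for 80) → 40. Pool exhausted.
Total = 8×40 + 15×140 = 2420.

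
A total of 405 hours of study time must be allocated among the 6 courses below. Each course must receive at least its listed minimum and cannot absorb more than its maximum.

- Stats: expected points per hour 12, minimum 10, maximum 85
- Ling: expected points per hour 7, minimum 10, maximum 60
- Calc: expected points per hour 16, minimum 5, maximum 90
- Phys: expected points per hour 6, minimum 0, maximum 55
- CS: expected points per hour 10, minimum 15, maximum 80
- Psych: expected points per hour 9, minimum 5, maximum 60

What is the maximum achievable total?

Meeting every minimum uses 10+10+5+0+15+5 = 45 hours, leaving 360.
Order the courses by expected points per hour: Calc 16 > Stats 12 > CS 10 > Psych 9 > Ling 7 > Phys 6.
Give Calc 85 more to hit its cap of 90 ; 275 left.
Stats takes 75 more to reach its cap of 85 ; 200 left.
CS: +65 to 80 (cap) ; 135 left.
Psych takes 55 more to reach its cap of 60 ; 80 left.
Give Ling 50 more to hit its cap of 60 ; 30 left.
Phys has room for 55 more but only 30 remain, so it gets 30.
Total = 12×85 + 7×60 + 16×90 + 6×30 + 10×80 + 9×60 = 4400.

4400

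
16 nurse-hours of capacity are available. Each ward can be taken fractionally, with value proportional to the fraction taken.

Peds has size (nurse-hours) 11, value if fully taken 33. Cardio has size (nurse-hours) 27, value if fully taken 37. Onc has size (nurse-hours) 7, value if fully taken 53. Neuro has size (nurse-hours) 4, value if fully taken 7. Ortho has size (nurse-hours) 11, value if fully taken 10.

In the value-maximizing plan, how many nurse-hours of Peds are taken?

9

Sort by value density: Onc 53/7≈7.57, Peds 33/11≈3, Neuro 7/4≈1.75, Cardio 37/27≈1.37, Ortho 10/11≈0.909.
All 7 nurse-hours of Onc fit (value 53) ; 9 remain.
Only 9 nurse-hours remain; take 9/11 of Peds for value 33×9/11 = 27.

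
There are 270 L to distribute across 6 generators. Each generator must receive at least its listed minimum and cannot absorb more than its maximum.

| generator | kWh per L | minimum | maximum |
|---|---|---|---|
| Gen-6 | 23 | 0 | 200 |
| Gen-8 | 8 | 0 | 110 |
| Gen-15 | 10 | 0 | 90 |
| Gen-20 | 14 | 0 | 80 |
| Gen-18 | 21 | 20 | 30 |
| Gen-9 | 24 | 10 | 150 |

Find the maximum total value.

6320

Meeting every minimum uses 0+0+0+0+20+10 = 30 L, leaving 240.
Highest kWh per L first: Gen-9 24 > Gen-6 23 > Gen-18 21 > Gen-20 14 > Gen-15 10 > Gen-8 8.
Gen-9: +140 to 150 (cap) → 100 left.
Gen-6: +100 (room for 200) → 100. Pool exhausted.
Total = 23×100 + 21×20 + 24×150 = 6320.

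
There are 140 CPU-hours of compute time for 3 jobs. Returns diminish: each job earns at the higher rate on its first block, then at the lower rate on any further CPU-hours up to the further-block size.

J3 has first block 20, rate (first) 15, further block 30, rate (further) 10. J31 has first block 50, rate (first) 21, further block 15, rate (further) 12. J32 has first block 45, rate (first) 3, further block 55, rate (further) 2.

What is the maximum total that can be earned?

Rank every tier by rate: J31/first 21 > J3/first 15 > J31/second 12 > J3/second 10 > J32/first 3 > J32/second 2.
J31/first (21): +50 ; 90 left.
J3 first at 15: fill all 20 ; 70 left.
J31 second at 12: fill all 15 ; 55 left.
J3/second (10): +30 ; 25 left.
J32/first: +25 of 45 at 3; pool empty.
Total = 21×50 + 15×20 + 12×15 + 10×30 + 3×25 = 1905.

1905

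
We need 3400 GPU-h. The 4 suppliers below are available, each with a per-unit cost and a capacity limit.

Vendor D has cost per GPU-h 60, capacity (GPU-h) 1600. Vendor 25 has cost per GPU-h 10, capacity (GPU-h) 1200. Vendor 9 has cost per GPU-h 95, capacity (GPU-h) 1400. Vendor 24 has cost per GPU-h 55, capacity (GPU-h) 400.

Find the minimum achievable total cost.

Use suppliers in increasing cost order.
Vendor 25 at 10: take all 1200 GPU-h — 2200 still needed.
Vendor 24 (55): use full 400 — 1800 GPU-h to go.
Take 1600 from Vendor D at 60 — need 200 more.
Vendor 9 (95): take the remaining 200 — done.
Cost = 1200×10 + 400×55 + 1600×60 + 200×95 = 149000.

149000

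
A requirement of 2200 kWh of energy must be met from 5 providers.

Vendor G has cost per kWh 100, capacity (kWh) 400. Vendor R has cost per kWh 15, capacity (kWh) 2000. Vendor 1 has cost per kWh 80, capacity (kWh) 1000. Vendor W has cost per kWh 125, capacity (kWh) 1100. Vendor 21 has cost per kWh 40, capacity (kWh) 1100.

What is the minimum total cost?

Fill from the cheapest provider first.
Take 2000 from Vendor R at 15 — need 200 more.
Vendor 21 (40): take the remaining 200 — done.
Vendor 1, Vendor G, Vendor W: unused.
Cost = 2000×15 + 200×40 = 38000.

38000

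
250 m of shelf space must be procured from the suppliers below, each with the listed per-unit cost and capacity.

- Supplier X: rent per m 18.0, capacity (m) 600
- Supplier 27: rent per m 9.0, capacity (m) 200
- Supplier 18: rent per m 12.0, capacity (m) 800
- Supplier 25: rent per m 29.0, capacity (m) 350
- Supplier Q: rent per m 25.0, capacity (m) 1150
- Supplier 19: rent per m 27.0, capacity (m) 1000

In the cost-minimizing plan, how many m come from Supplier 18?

50

Cheapest first:
Supplier 27 (9.0): use full 200 → 50 m to go.
Take 50 from Supplier 18 at 12.0 to finish.
Supplier X, Supplier Q, Supplier 19, Supplier 25: unused.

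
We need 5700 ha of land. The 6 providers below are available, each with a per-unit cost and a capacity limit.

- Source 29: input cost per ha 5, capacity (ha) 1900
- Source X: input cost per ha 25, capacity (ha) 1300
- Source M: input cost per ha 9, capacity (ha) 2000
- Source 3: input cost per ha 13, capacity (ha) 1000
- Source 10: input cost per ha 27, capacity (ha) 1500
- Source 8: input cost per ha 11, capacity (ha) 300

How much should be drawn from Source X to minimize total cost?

Cheapest first:
Take 1900 from Source 29 at 5 ; need 3800 more.
Source M at 9: take all 2000 ha ; 1800 still needed.
Source 8 (11): use full 300 ; 1500 ha to go.
Source 3 at 13: take all 1000 ha ; 500 still needed.
Source X (25): take the remaining 500 ; done.
Source 10: unused.

500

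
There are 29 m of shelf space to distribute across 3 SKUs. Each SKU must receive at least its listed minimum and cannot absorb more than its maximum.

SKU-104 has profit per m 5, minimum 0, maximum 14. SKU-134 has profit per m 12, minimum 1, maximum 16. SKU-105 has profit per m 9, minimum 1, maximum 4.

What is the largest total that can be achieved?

Meeting every minimum uses 0+1+1 = 2 m, leaving 27.
Rank by profit per m: SKU-134 12 > SKU-105 9 > SKU-104 5.
Give SKU-134 15 more to hit its cap of 16 → 12 left.
Give SKU-105 3 more to hit its cap of 4 → 9 left.
SKU-104: +9 (room for 14) → 9. Pool exhausted.
Total = 5×9 + 12×16 + 9×4 = 273.

273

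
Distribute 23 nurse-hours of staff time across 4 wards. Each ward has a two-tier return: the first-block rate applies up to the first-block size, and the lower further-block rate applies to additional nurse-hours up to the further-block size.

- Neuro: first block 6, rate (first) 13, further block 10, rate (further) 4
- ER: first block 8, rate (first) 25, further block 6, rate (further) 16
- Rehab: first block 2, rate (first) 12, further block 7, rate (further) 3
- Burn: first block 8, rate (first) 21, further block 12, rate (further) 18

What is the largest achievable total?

494

Treat each block as its own option and order by rate: ER/tier1 25 > Burn/tier1 21 > Burn/tier2 18 > ER/tier2 16 > Neuro/tier1 13 > Rehab/tier1 12 > Neuro/tier2 4 > Rehab/tier2 3.
ER/tier1 (25): +8 → 15 left.
Burn tier1 at 21: fill all 8 → 7 left.
Burn/tier2: +7 of 12 at 18; pool empty.
Total = 25×8 + 21×8 + 18×7 = 494.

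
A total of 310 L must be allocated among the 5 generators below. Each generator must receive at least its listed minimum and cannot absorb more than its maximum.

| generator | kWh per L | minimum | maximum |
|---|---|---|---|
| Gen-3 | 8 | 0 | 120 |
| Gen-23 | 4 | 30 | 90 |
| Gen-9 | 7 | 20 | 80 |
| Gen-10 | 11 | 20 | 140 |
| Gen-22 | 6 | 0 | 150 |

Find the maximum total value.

Meeting every minimum uses 0+30+20+20+0 = 70 L, leaving 240.
Rank by kWh per L: Gen-10 11 > Gen-3 8 > Gen-9 7 > Gen-22 6 > Gen-23 4.
Gen-10: +120 to 140 (cap) ; 120 left.
Give Gen-3 120 more to hit its cap of 120 ; 0 left.
Total = 8×120 + 4×30 + 7×20 + 11×140 = 2760.

2760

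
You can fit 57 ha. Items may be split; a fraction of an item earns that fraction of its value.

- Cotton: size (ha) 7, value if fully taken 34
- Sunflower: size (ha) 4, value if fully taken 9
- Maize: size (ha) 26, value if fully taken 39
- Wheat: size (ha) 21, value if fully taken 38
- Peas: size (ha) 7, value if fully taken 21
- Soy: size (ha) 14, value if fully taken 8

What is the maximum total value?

Rank by value-to-size ratio: Cotton 34/7≈4.86, Peas 21/7≈3, Sunflower 9/4≈2.25, Wheat 38/21≈1.81, Maize 39/26≈1.5, Soy 8/14≈0.571.
Take all of Cotton (7 ha, value 34) — 50 ha left.
Peas: take in full, 7 ha for value 21 — 43 left.
Take all of Sunflower (4 ha, value 9) — 39 ha left.
Wheat: take in full, 21 ha for value 38 — 18 left.
Fill the last 18 ha with part of Maize: 18/26 of it earns 27.
Total value = 129.

129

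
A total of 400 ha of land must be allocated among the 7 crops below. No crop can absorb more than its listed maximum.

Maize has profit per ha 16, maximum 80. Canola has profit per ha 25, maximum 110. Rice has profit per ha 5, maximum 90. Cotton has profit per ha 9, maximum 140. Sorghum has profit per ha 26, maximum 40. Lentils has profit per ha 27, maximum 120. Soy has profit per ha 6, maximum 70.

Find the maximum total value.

8760

Rank by profit per ha: Lentils 27 > Sorghum 26 > Canola 25 > Maize 16 > Cotton 9 > Soy 6 > Rice 5.
Give Lentils 120 to hit its cap of 120 → 280 left.
Give Sorghum 40 to hit its cap of 40 → 240 left.
Give Canola 110 to hit its cap of 110 → 130 left.
Maize: +80 to 80 (cap) → 50 left.
Cotton: +50 (room for 140) → 50. Pool exhausted.
Total = 16×80 + 25×110 + 9×50 + 26×40 + 27×120 = 8760.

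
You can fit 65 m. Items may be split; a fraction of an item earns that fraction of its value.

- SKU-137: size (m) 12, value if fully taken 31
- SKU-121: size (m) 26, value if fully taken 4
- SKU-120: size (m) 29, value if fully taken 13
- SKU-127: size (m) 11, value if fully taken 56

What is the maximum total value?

Rank by value-to-size ratio: SKU-127 56/11≈5.09, SKU-137 31/12≈2.58, SKU-120 13/29≈0.448, SKU-121 4/26≈0.154.
SKU-127: take in full, 11 m for value 56 — 54 left.
SKU-137: take in full, 12 m for value 31 — 42 left.
SKU-120: take in full, 29 m for value 13 — 13 left.
Only 13 m remain; take 13/26 of SKU-121 for value 4×13/26 = 2.
Total value = 102.

102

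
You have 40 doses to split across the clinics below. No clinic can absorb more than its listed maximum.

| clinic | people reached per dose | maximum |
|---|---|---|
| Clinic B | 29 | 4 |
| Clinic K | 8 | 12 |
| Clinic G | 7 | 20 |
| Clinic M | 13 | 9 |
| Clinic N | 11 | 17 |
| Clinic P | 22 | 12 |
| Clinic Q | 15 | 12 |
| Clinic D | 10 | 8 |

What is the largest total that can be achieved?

Order the clinics by people reached per dose: Clinic B 29 > Clinic P 22 > Clinic Q 15 > Clinic M 13 > Clinic N 11 > Clinic D 10 > Clinic K 8 > Clinic G 7.
Clinic B takes 4 to reach its cap of 4 — 36 left.
Clinic P: +12 to 12 (cap) — 24 left.
Clinic Q: +12 to 12 (cap) — 12 left.
Give Clinic M 9 to hit its cap of 9 — 3 left.
Only 3 left; Clinic N takes them to reach 3.
Total = 29×4 + 13×9 + 11×3 + 22×12 + 15×12 = 710.

710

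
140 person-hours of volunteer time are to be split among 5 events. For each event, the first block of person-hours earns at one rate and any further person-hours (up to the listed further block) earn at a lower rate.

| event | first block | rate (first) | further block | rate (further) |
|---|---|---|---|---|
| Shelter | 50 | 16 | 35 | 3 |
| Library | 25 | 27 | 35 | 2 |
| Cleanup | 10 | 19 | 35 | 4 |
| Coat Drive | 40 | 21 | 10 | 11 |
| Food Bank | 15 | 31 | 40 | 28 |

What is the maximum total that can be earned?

3450

Order all 10 blocks by rate: Food Bank/T1 31 > Food Bank/T2 28 > Library/T1 27 > Coat Drive/T1 21 > Cleanup/T1 19 > Shelter/T1 16 > Coat Drive/T2 11 > Cleanup/T2 4 > Shelter/T2 3 > Library/T2 2.
Fill Food Bank T1 block (15 at 31) ; 125 left.
Food Bank T2 at 28: fill all 40 ; 85 left.
Library T1 at 27: fill all 25 ; 60 left.
Coat Drive T1 at 21: fill all 40 ; 20 left.
Cleanup T1 at 19: fill all 10 ; 10 left.
10 remain; put them into Shelter T1 at 16.
Total = 31×15 + 28×40 + 27×25 + 21×40 + 19×10 + 16×10 = 3450.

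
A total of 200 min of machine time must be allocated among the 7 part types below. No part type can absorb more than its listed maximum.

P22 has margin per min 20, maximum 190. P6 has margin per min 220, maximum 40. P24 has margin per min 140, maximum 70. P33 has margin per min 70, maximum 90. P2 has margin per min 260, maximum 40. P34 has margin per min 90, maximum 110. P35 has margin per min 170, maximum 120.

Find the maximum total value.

Order the part types by margin per min: P2 260 > P6 220 > P35 170 > P24 140 > P34 90 > P33 70 > P22 20.
P2: +40 to 40 (cap) → 160 left.
P6: +40 to 40 (cap) → 120 left.
P35: +120 to 120 (cap) → 0 left.
Total = 220×40 + 260×40 + 170×120 = 39600.

39600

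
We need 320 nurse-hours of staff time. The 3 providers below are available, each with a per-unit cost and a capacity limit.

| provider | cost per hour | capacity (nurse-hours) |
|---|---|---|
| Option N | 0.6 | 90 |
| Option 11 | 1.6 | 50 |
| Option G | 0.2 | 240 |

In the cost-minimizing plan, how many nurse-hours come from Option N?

80

Cheapest first:
Take 240 from Option G at 0.2 → need 80 more.
Option N at 0.6: take 80 of its 90 → requirement met.
Option 11: unused.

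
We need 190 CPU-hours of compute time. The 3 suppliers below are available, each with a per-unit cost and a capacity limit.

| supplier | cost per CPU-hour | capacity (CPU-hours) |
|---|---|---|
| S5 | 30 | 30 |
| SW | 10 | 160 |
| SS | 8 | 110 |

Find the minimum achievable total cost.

Fill from the cheapest supplier first.
SS at 8: take all 110 CPU-hours — 80 still needed.
Take 80 from SW at 10 to finish.
S5: unused.
Cost = 110×8 + 80×10 = 1680.

1680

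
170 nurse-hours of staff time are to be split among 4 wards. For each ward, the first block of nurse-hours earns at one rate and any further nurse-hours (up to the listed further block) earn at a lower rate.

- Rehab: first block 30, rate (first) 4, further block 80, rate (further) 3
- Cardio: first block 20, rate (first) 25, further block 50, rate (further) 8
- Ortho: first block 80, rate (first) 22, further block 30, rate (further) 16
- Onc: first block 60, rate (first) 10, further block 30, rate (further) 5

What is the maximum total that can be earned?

Treat each block as its own option and order by rate: Cardio/first 25 > Ortho/first 22 > Ortho/second 16 > Onc/first 10 > Cardio/second 8 > Onc/second 5 > Rehab/first 4 > Rehab/second 3.
Fill Cardio first block (20 at 25) ; 150 left.
Ortho/first (22): +80 ; 70 left.
Fill Ortho second block (30 at 16) ; 40 left.
Onc/first: +40 of 60 at 10; pool empty.
Total = 25×20 + 22×80 + 16×30 + 10×40 = 3140.

3140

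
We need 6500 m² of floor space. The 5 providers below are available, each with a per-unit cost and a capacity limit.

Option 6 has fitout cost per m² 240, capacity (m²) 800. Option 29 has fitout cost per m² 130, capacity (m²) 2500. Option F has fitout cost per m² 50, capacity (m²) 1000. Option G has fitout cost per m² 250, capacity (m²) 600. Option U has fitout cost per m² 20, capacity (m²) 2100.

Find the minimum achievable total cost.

Use providers in increasing cost order.
Option U (20): use full 2100 → 4400 m² to go.
Take 1000 from Option F at 50 → need 3400 more.
Take 2500 from Option 29 at 130 → need 900 more.
Option 6 (240): use full 800 → 100 m² to go.
Option G (250): take the remaining 100 → done.
Cost = 2100×20 + 1000×50 + 2500×130 + 800×240 + 100×250 = 634000.

634000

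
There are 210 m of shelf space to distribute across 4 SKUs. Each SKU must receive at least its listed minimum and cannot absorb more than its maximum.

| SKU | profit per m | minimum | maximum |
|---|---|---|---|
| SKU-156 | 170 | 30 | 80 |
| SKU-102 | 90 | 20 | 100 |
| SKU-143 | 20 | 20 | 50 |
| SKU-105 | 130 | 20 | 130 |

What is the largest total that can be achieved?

27500

Meeting every minimum uses 30+20+20+20 = 90 m, leaving 120.
Rank by profit per m: SKU-156 170 > SKU-105 130 > SKU-102 90 > SKU-143 20.
SKU-156: +50 to 80 (cap) ; 70 left.
SKU-105 has room for 110 more but only 70 remain, so it gets 90.
Total = 170×80 + 90×20 + 20×20 + 130×90 = 27500.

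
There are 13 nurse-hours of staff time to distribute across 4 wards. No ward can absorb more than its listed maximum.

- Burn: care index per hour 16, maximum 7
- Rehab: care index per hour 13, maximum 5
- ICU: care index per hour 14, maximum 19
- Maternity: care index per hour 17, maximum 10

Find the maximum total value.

218

Rank by care index per hour: Maternity 17 > Burn 16 > ICU 14 > Rehab 13.
Maternity takes 10 to reach its cap of 10 — 3 left.
Burn: +3 (room for 7) → 3. Pool exhausted.
Total = 16×3 + 17×10 = 218.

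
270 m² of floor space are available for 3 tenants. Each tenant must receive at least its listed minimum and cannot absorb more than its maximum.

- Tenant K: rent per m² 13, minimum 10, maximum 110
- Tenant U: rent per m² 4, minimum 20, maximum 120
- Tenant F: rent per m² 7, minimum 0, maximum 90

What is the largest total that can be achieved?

2340

Meeting every minimum uses 10+20+0 = 30 m², leaving 240.
Order the tenants by rent per m²: Tenant K 13 > Tenant F 7 > Tenant U 4.
Tenant K takes 100 more to reach its cap of 110 ; 140 left.
Tenant F takes 90 more to reach its cap of 90 ; 50 left.
Tenant U: +50 (room for 100) → 70. Pool exhausted.
Total = 13×110 + 4×70 + 7×90 = 2340.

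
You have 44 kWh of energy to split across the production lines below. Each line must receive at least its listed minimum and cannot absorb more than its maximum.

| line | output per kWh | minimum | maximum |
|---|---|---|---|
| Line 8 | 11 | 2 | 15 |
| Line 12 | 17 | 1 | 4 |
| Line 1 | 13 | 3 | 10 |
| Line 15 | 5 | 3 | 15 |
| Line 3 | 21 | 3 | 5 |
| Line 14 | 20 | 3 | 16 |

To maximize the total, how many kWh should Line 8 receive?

Meeting every minimum uses 2+1+3+3+3+3 = 15 kWh, leaving 29.
Rank by output per kWh: Line 3 21 > Line 14 20 > Line 12 17 > Line 1 13 > Line 8 11 > Line 15 5.
Give Line 3 2 more to hit its cap of 5 → 27 left.
Give Line 14 13 more to hit its cap of 16 → 14 left.
Line 12: +3 to 4 (cap) → 11 left.
Line 1 takes 7 more to reach its cap of 10 → 4 left.
Only 4 left; Line 8 takes them to reach 6.

6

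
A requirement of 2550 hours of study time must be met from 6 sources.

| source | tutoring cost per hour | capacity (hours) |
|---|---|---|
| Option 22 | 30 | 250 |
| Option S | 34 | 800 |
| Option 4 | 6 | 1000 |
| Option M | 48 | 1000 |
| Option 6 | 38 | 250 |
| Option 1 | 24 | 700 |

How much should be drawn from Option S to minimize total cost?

600

Use sources in increasing cost order.
Option 4 (6): use full 1000 ; 1550 hours to go.
Take 700 from Option 1 at 24 ; need 850 more.
Option 22 at 30: take all 250 hours ; 600 still needed.
Take 600 from Option S at 34 to finish.
Option 6, Option M: unused.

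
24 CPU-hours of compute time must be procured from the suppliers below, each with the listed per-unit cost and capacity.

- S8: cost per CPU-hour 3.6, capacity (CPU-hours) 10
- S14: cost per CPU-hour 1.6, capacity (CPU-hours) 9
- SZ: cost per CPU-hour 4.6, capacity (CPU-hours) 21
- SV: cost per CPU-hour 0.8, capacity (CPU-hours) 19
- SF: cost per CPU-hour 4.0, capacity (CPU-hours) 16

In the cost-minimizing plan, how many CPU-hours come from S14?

Fill from the cheapest supplier first.
Take 19 from SV at 0.8 — need 5 more.
S14 (1.6): take the remaining 5 — done.
S8, SF, SZ: unused.

5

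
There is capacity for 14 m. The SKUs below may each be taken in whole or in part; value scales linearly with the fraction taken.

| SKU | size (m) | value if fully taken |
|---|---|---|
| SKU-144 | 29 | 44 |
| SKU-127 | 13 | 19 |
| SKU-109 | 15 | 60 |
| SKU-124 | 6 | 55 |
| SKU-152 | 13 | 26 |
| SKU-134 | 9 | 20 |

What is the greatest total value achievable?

Sort by value density: SKU-124 55/6≈9.17, SKU-109 60/15≈4, SKU-134 20/9≈2.22, SKU-152 26/13≈2, SKU-144 44/29≈1.52, SKU-127 19/13≈1.46.
Take all of SKU-124 (6 m, value 55) ; 8 m left.
Fill the last 8 m with part of SKU-109: 8/15 of it earns 32.
Total value = 87.

87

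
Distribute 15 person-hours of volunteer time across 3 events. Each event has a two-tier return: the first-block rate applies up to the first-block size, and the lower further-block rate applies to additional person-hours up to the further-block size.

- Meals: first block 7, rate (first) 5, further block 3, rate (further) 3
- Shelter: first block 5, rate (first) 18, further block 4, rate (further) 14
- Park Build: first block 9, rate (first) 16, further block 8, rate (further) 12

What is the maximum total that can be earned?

248

Rank every tier by rate: Shelter/first 18 > Park Build/first 16 > Shelter/second 14 > Park Build/second 12 > Meals/first 5 > Meals/second 3.
Shelter/first (18): +5 — 10 left.
Fill Park Build first block (9 at 16) — 1 left.
Shelter second at 14: only 1 left, fill 1.
Total = 18×5 + 16×9 + 14×1 = 248.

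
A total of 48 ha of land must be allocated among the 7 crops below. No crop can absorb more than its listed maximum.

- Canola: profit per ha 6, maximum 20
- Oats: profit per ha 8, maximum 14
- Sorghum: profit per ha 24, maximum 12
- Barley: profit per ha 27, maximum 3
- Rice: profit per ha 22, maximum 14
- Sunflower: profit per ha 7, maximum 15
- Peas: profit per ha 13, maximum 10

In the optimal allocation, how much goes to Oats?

9

Rank by profit per ha: Barley 27 > Sorghum 24 > Rice 22 > Peas 13 > Oats 8 > Sunflower 7 > Canola 6.
Barley takes 3 to reach its cap of 3 ; 45 left.
Sorghum: +12 to 12 (cap) ; 33 left.
Rice takes 14 to reach its cap of 14 ; 19 left.
Peas takes 10 to reach its cap of 10 ; 9 left.
Oats: +9 (room for 14) → 9. Pool exhausted.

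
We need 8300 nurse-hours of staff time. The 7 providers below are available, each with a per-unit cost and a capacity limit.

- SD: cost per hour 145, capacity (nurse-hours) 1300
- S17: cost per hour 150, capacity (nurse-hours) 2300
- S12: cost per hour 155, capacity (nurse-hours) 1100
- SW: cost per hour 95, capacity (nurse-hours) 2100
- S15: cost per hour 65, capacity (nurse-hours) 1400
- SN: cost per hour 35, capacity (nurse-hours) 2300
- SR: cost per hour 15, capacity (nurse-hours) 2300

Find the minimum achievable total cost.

434500

Use providers in increasing cost order.
SR at 15: take all 2300 nurse-hours → 6000 still needed.
SN (35): use full 2300 → 3700 nurse-hours to go.
S15 at 65: take all 1400 nurse-hours → 2300 still needed.
Take 2100 from SW at 95 → need 200 more.
Take 200 from SD at 145 to finish.
S17, S12: unused.
Cost = 2300×15 + 2300×35 + 1400×65 + 2100×95 + 200×145 = 434500.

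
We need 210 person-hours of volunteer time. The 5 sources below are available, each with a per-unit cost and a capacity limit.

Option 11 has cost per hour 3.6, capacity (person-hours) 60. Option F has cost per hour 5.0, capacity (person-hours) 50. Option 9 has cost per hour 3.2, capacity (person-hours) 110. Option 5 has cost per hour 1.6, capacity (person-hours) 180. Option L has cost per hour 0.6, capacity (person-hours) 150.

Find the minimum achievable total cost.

Fill from the cheapest source first.
Take 150 from Option L at 0.6 — need 60 more.
Option 5 (1.6): take the remaining 60 — done.
Option 9, Option 11, Option F: unused.
Cost = 150×0.6 + 60×1.6 = 186.

186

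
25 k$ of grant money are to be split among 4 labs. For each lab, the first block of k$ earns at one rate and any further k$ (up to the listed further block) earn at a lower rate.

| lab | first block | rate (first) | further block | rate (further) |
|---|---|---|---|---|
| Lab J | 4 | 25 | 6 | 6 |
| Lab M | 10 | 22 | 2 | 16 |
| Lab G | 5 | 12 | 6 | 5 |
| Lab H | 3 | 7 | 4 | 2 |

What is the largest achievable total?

439

Order all 8 blocks by rate: Lab J/T1 25 > Lab M/T1 22 > Lab M/T2 16 > Lab G/T1 12 > Lab H/T1 7 > Lab J/T2 6 > Lab G/T2 5 > Lab H/T2 2.
Fill Lab J T1 block (4 at 25) → 21 left.
Lab M T1 at 22: fill all 10 → 11 left.
Lab M T2 at 16: fill all 2 → 9 left.
Lab G T1 at 12: fill all 5 → 4 left.
Lab H T1 at 7: fill all 3 → 1 left.
Lab J/T2: +1 of 6 at 6; pool empty.
Total = 25×4 + 22×10 + 16×2 + 12×5 + 7×3 + 6×1 = 439.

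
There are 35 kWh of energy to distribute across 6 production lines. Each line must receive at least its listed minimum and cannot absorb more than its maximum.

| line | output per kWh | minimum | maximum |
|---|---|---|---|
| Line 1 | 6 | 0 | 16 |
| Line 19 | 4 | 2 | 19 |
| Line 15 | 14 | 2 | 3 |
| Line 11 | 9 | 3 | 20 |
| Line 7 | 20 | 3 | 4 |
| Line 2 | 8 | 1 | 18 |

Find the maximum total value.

Meeting every minimum uses 0+2+2+3+3+1 = 11 kWh, leaving 24.
Order the production lines by output per kWh: Line 7 20 > Line 15 14 > Line 11 9 > Line 2 8 > Line 1 6 > Line 19 4.
Line 7: +1 to 4 (cap) ; 23 left.
Line 15 takes 1 more to reach its cap of 3 ; 22 left.
Give Line 11 17 more to hit its cap of 20 ; 5 left.
Line 2 has room for 17 more but only 5 remain, so it gets 6.
Total = 4×2 + 14×3 + 9×20 + 20×4 + 8×6 = 358.

358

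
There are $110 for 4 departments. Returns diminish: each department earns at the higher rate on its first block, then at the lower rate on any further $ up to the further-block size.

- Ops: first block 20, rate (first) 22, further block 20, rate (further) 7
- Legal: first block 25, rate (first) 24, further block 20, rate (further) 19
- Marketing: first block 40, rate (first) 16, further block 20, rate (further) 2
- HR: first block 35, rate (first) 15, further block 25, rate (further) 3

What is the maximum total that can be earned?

Rank every tier by rate: Legal/T1 24 > Ops/T1 22 > Legal/T2 19 > Marketing/T1 16 > HR/T1 15 > Ops/T2 7 > HR/T2 3 > Marketing/T2 2.
Legal/T1 (24): +25 — 85 left.
Ops T1 at 22: fill all 20 — 65 left.
Legal/T2 (19): +20 — 45 left.
Fill Marketing T1 block (40 at 16) — 5 left.
HR T1 at 15: only 5 left, fill 5.
Total = 24×25 + 22×20 + 19×20 + 16×40 + 15×5 = 2135.

2135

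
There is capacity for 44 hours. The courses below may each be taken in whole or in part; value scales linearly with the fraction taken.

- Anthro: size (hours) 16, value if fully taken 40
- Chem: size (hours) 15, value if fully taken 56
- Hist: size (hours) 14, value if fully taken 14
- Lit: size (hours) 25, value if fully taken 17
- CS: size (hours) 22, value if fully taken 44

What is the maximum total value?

Sort by value density: Chem 56/15≈3.73, Anthro 40/16≈2.5, CS 44/22≈2, Hist 14/14≈1, Lit 17/25≈0.68.
Take all of Chem (15 hours, value 56) → 29 hours left.
All 16 hours of Anthro fit (value 40) → 13 remain.
13 hours left: a 13/22 share of CS gives 44×13/22 = 26.
Total value = 122.

122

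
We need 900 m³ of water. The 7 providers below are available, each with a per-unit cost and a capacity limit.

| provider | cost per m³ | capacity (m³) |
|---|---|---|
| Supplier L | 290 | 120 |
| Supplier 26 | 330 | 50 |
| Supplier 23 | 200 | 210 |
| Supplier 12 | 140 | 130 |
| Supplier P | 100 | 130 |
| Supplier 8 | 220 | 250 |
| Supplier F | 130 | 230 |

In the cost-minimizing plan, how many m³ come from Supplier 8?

200

Fill from the cheapest provider first.
Take 130 from Supplier P at 100 ; need 770 more.
Take 230 from Supplier F at 130 ; need 540 more.
Supplier 12 at 140: take all 130 m³ ; 410 still needed.
Take 210 from Supplier 23 at 200 ; need 200 more.
Take 200 from Supplier 8 at 220 to finish.
Supplier L, Supplier 26: unused.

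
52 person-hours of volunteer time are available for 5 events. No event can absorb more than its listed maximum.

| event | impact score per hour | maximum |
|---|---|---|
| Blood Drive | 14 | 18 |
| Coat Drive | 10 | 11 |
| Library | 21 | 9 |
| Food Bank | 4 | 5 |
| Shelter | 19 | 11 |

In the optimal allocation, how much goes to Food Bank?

3

Rank by impact score per hour: Library 21 > Shelter 19 > Blood Drive 14 > Coat Drive 10 > Food Bank 4.
Give Library 9 to hit its cap of 9 → 43 left.
Shelter takes 11 to reach its cap of 11 → 32 left.
Give Blood Drive 18 to hit its cap of 18 → 14 left.
Give Coat Drive 11 to hit its cap of 11 → 3 left.
Only 3 left; Food Bank takes them to reach 3.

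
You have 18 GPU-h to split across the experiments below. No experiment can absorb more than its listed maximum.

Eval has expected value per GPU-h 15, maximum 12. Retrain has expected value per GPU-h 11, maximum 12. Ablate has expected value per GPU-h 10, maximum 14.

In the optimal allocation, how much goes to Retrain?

6

Rank by expected value per GPU-h: Eval 15 > Retrain 11 > Ablate 10.
Eval: +12 to 12 (cap) → 6 left.
Retrain: +6 (room for 12) → 6. Pool exhausted.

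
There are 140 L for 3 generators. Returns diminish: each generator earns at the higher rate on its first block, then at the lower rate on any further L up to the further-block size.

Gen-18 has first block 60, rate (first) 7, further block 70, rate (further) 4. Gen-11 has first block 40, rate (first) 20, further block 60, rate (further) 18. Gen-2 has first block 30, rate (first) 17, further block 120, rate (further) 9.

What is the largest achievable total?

Treat each block as its own option and order by rate: Gen-11/T1 20 > Gen-11/T2 18 > Gen-2/T1 17 > Gen-2/T2 9 > Gen-18/T1 7 > Gen-18/T2 4.
Gen-11 T1 at 20: fill all 40 → 100 left.
Gen-11 T2 at 18: fill all 60 → 40 left.
Gen-2/T1 (17): +30 → 10 left.
10 remain; put them into Gen-2 T2 at 9.
Total = 20×40 + 18×60 + 17×30 + 9×10 = 2480.

2480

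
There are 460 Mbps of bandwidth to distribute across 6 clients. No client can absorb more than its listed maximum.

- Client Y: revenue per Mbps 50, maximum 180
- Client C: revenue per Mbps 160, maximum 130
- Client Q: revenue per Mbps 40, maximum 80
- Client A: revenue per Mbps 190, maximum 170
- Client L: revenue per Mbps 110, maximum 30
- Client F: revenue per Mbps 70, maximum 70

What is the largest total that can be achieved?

64300

Highest revenue per Mbps first: Client A 190 > Client C 160 > Client L 110 > Client F 70 > Client Y 50 > Client Q 40.
Client A: +170 to 170 (cap) ; 290 left.
Give Client C 130 to hit its cap of 130 ; 160 left.
Client L: +30 to 30 (cap) ; 130 left.
Client F takes 70 to reach its cap of 70 ; 60 left.
Client Y: +60 (room for 180) → 60. Pool exhausted.
Total = 50×60 + 160×130 + 190×170 + 110×30 + 70×70 = 64300.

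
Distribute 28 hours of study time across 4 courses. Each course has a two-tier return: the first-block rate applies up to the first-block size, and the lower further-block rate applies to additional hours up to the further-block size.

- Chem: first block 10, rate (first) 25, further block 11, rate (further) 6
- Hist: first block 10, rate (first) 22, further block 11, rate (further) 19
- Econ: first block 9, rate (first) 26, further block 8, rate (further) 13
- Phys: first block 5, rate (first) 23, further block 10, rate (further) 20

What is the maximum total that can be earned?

687

Treat each block as its own option and order by rate: Econ/first 26 > Chem/first 25 > Phys/first 23 > Hist/first 22 > Phys/second 20 > Hist/second 19 > Econ/second 13 > Chem/second 6.
Econ/first (26): +9 — 19 left.
Chem first at 25: fill all 10 — 9 left.
Phys/first (23): +5 — 4 left.
4 remain; put them into Hist first at 22.
Total = 26×9 + 25×10 + 23×5 + 22×4 = 687.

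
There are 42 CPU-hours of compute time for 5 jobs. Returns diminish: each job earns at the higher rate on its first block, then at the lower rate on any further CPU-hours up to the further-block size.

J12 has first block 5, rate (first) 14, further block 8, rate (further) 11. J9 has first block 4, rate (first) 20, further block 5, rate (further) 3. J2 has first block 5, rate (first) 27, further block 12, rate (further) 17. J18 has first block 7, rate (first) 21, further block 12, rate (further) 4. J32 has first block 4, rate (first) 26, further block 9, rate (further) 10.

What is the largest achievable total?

Order all 10 blocks by rate: J2/T1 27 > J32/T1 26 > J18/T1 21 > J9/T1 20 > J2/T2 17 > J12/T1 14 > J12/T2 11 > J32/T2 10 > J18/T2 4 > J9/T2 3.
J2/T1 (27): +5 → 37 left.
J32/T1 (26): +4 → 33 left.
J18/T1 (21): +7 → 26 left.
Fill J9 T1 block (4 at 20) → 22 left.
Fill J2 T2 block (12 at 17) → 10 left.
J12 T1 at 14: fill all 5 → 5 left.
5 remain; put them into J12 T2 at 11.
Total = 27×5 + 26×4 + 21×7 + 20×4 + 17×12 + 14×5 + 11×5 = 795.

795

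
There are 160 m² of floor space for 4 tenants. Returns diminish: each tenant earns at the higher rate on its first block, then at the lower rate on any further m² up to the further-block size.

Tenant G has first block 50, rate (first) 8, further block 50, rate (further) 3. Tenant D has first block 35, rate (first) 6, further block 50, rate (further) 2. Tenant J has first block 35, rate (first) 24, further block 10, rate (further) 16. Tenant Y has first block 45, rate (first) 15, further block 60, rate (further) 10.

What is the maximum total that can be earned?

2355

Treat each block as its own option and order by rate: Tenant J/tier1 24 > Tenant J/tier2 16 > Tenant Y/tier1 15 > Tenant Y/tier2 10 > Tenant G/tier1 8 > Tenant D/tier1 6 > Tenant G/tier2 3 > Tenant D/tier2 2.
Tenant J/tier1 (24): +35 — 125 left.
Tenant J/tier2 (16): +10 — 115 left.
Tenant Y/tier1 (15): +45 — 70 left.
Tenant Y tier2 at 10: fill all 60 — 10 left.
Tenant G/tier1: +10 of 50 at 8; pool empty.
Total = 24×35 + 16×10 + 15×45 + 10×60 + 8×10 = 2355.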